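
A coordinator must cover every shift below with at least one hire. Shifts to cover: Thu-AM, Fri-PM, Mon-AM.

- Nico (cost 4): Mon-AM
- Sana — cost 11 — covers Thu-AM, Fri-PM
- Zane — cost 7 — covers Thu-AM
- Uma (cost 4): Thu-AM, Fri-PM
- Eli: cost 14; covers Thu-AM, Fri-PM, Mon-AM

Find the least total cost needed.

Choose Nico and Uma: together they cover Thu-AM, Fri-PM, Mon-AM — every shift.
Total cost: 4 + 4 = 8.
No cover costs less than 8.

8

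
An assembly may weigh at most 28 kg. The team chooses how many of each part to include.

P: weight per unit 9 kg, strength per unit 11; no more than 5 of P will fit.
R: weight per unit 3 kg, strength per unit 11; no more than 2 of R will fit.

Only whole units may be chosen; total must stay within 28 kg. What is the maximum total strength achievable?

44

R has the best ratio (11/3); taking only R gives at most 2×11 = 22 (stopped by the supply cap of 2).
Mixing does better — 2×P and 2×R: weight 24 ≤ 28, strength 2·11 + 2·11 = 44.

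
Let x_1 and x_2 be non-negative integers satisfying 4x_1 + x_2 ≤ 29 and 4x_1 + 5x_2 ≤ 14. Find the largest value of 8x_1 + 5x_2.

The continuous relaxation peaks at (3.5, 0) with value 28.00; rounding to a feasible lattice point costs some objective.
(x_1,x_2)=(3,0): 4·3+1·0=12≤29, 4·3+5·0=12≤14, objective 24.
(x_1,x_2)=(2,1): 4·2+1·1=9≤29, 4·2+5·1=13≤14, objective 21.
(x_1,x_2)=(2,0): 4·2+1·0=8≤29, 4·2+5·0=8≤14, objective 16.
Maximum is 24 at (x_1,x_2)=(3,0).

24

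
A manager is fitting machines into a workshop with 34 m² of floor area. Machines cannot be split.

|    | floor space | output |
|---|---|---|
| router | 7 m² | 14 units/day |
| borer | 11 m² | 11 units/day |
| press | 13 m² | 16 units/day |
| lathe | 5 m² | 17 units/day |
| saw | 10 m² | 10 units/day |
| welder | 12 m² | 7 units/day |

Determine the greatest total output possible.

52

Allowing fractional choices, the relaxed optimum would be about 56.0, but machines are indivisible.
router + lathe + saw + welder: floor space 7 + 5 + 10 + 12 = 34 ≤ 34, output 14 + 17 + 10 + 7 = 48.
router + borer + lathe + saw: floor space 7 + 11 + 5 + 10 = 33 ≤ 34, output 14 + 11 + 17 + 10 = 52.
router + press + lathe: floor space 7 + 13 + 5 = 25 ≤ 34, output 14 + 16 + 17 = 47.
Best is router, borer, lathe, and saw with total output 52.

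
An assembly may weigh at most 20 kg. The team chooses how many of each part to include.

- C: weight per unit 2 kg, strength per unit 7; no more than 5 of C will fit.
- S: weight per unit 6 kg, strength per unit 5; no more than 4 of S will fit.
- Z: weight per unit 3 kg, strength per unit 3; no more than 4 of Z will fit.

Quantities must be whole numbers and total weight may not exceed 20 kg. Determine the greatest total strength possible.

44

This is a bounded integer knapsack.
5×C, 1×S, and 1×Z: weight 19 ≤ 20, strength 5·7 + 1·5 + 1·3 = 43.
5×C and 3×Z: weight 19 ≤ 20, strength 5·7 + 3·3 = 44.
Best is 44.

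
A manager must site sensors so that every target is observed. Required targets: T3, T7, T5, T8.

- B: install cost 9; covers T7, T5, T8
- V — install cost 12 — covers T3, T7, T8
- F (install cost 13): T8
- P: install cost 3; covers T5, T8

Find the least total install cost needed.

15

Choose V and P: together they cover T3, T7, T5, T8 — every target.
Total install cost: 12 + 3 = 15.
No cover costs less than 15.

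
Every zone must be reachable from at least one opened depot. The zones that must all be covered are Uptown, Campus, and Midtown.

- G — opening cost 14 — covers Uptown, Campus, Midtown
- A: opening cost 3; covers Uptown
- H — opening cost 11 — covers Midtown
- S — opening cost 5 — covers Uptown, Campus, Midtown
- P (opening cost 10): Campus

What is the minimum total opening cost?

5

S alone covers Uptown, Campus, Midtown — every zone.
Total opening cost: 5.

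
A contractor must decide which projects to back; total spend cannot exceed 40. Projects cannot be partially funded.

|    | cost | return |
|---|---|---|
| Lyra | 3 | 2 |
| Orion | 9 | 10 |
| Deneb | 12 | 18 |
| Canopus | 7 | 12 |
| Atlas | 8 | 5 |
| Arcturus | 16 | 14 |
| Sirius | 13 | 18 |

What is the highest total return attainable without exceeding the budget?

Lyra + Deneb + Canopus + Sirius: cost 3 + 12 + 7 + 13 = 35 ≤ 40, return 2 + 18 + 12 + 18 = 50.
Deneb + Canopus + Atlas + Sirius: cost 12 + 7 + 8 + 13 = 40 ≤ 40, return 18 + 12 + 5 + 18 = 53.
Best is Deneb, Canopus, Atlas, and Sirius with total return 53.

53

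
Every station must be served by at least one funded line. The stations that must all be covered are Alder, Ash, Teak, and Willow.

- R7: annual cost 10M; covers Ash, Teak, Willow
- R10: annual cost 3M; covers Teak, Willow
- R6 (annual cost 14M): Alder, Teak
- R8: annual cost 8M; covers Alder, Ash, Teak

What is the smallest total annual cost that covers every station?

This is a weighted set-cover instance.
Choose R10 and R8: together they cover Alder, Ash, Teak, Willow — every station.
Total annual cost: 3 + 8 = 11.
No cover costs less than 11.

11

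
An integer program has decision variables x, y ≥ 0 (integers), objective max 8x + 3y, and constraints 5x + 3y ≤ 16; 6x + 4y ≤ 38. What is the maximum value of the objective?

24

The continuous relaxation peaks at (3.2, 0) with value 25.60; rounding to a feasible lattice point costs some objective.
(x,y)=(3,0): 5·3+3·0=15≤16, 6·3+4·0=18≤38, objective 24.
(x,y)=(2,1): 5·2+3·1=13≤16, 6·2+4·1=16≤38, objective 19.
(x,y)=(2,0): 5·2+3·0=10≤16, 6·2+4·0=12≤38, objective 16.
Maximum is 24 at (x,y)=(3,0).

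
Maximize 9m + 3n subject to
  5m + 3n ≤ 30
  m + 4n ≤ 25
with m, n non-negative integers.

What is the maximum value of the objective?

54

(m,n)=(6,0): 5·6+3·0=30≤30, 1·6+4·0=6≤25, objective 54.
(m,n)=(5,1): 5·5+3·1=28≤30, 1·5+4·1=9≤25, objective 48.
(m,n)=(5,0): 5·5+3·0=25≤30, 1·5+4·0=5≤25, objective 45.
The best lattice point is (6,0), giving 54.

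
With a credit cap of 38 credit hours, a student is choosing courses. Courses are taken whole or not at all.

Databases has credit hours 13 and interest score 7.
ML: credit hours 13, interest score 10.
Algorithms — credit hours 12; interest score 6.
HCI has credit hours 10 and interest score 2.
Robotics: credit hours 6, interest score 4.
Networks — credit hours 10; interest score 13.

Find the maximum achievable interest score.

Allowing fractional choices, the relaxed optimum would be about 31.8, but courses are indivisible.
Databases + ML + Networks: credit hours 13 + 13 + 10 = 36 ≤ 38, interest score 7 + 10 + 13 = 30.
ML + Robotics + Networks: credit hours 13 + 6 + 10 = 29 ≤ 38, interest score 10 + 4 + 13 = 27.
ML + Algorithms + Networks: credit hours 13 + 12 + 10 = 35 ≤ 38, interest score 10 + 6 + 13 = 29.
Best is Databases, ML, and Networks with total interest score 30.

30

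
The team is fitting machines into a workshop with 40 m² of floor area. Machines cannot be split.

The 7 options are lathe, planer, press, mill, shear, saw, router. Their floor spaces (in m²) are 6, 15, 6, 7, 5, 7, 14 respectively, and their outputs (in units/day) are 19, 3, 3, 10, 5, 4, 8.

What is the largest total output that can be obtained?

Allowing fractional choices, the relaxed optimum would be about 46.5, but machines are indivisible.
lathe + press + mill + saw + router: floor space 6 + 6 + 7 + 7 + 14 = 40 ≤ 40, output 19 + 3 + 10 + 4 + 8 = 44.
lathe + press + mill + shear + router: floor space 6 + 6 + 7 + 5 + 14 = 38 ≤ 40, output 19 + 3 + 10 + 5 + 8 = 45.
lathe + mill + shear + saw + router: floor space 6 + 7 + 5 + 7 + 14 = 39 ≤ 40, output 19 + 10 + 5 + 4 + 8 = 46.
Best is lathe, mill, shear, saw, and router with total output 46.

46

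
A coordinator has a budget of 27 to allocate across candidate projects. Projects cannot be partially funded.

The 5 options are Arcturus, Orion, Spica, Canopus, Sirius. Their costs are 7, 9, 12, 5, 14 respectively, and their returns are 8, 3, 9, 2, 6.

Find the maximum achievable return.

19

Arcturus + Spica + Canopus: cost 7 + 12 + 5 = 24 ≤ 27, return 8 + 9 + 2 = 19.
Arcturus + Spica: cost 7 + 12 = 19 ≤ 27, return 8 + 9 = 17.
Arcturus + Canopus + Sirius: cost 7 + 5 + 14 = 26 ≤ 27, return 8 + 2 + 6 = 16.
Best is Arcturus, Spica, and Canopus with total return 19.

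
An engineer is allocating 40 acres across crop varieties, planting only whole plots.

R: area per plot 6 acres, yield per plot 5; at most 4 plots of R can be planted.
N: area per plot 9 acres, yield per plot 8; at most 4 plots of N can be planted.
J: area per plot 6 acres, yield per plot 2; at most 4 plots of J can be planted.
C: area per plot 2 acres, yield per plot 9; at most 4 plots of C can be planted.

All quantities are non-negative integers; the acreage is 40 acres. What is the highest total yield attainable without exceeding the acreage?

C has the best ratio (9/2); taking only C gives at most 4×9 = 36 (stopped by the supply cap of 4).
Mixing does better — 2×R, 2×N, and 4×C: area 38 ≤ 40, yield 2·5 + 2·8 + 4·9 = 62.

62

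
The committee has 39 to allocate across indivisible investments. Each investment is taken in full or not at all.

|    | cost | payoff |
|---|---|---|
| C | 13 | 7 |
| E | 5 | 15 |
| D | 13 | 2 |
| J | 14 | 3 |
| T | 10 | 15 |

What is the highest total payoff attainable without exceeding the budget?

37

E + D + T: cost 5 + 13 + 10 = 28 ≤ 39, payoff 15 + 2 + 15 = 32.
E + J + T: cost 5 + 14 + 10 = 29 ≤ 39, payoff 15 + 3 + 15 = 33.
C + E + T: cost 13 + 5 + 10 = 28 ≤ 39, payoff 7 + 15 + 15 = 37.
Best is C, E, and T with total payoff 37.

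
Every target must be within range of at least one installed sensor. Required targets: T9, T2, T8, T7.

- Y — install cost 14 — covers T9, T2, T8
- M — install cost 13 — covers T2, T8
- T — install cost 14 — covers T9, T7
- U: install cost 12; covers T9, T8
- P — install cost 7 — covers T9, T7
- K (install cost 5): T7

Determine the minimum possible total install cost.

19

The greedy cost-per-new-target heuristic would pick P and M for 20, but a cheaper cover exists.
Choose Y and K: together they cover T9, T2, T8, T7 — every target.
Total install cost: 14 + 5 = 19.
No cover costs less than 19.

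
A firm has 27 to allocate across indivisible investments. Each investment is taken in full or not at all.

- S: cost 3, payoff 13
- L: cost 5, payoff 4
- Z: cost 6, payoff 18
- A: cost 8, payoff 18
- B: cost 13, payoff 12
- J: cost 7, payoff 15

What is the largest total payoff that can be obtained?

64

Treat it as a binary knapsack problem.
Allowing fractional choices, the relaxed optimum would be about 66.8, but investments are indivisible.
S + L + Z + A: cost 3 + 5 + 6 + 8 = 22 ≤ 27, payoff 13 + 4 + 18 + 18 = 53.
S + Z + A + J: cost 3 + 6 + 8 + 7 = 24 ≤ 27, payoff 13 + 18 + 18 + 15 = 64.
L + Z + A + J: cost 5 + 6 + 8 + 7 = 26 ≤ 27, payoff 4 + 18 + 18 + 15 = 55.
Best is S, Z, A, and J with total payoff 64.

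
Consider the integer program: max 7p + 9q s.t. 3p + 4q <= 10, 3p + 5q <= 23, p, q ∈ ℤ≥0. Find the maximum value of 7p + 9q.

The continuous relaxation peaks at (3.33, 0) with value 23.33; rounding to a feasible lattice point costs some objective.
(p,q)=(2,1) is feasible, giving 23.
(p,q)=(3,0) is feasible, giving 21.
The best lattice point is (2,1), giving 23.

23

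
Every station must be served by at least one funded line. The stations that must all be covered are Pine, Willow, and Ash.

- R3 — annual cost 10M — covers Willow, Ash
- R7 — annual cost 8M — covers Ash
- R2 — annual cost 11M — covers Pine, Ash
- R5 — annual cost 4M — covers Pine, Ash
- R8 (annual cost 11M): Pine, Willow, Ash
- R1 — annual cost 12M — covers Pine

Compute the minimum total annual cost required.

11

The greedy cost-per-new-station heuristic would pick R5 and R3 for 14, but a cheaper cover exists.
R8 alone covers Pine, Willow, Ash — every station.
Total annual cost: 11.
No cover costs less than 11.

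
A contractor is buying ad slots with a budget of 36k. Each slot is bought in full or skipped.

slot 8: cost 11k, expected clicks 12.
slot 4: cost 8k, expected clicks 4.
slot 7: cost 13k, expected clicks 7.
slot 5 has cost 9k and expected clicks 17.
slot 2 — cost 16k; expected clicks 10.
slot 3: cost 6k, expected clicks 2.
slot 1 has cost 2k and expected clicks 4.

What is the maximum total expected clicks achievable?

This is an integer program with binary decision variables.
Take slot 8, slot 7, slot 5, and slot 1: cost 11 + 13 + 9 + 2 = 35 ≤ 36, expected clicks 12 + 7 + 17 + 4 = 40.
No other feasible combination does better.

40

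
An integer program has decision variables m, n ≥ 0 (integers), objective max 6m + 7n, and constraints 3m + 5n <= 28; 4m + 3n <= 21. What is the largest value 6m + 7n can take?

(m,n)=(1,5): 3·1+5·5=28≤28, 4·1+3·5=19≤21, objective 41.
(m,n)=(2,4): 3·2+5·4=26≤28, 4·2+3·4=20≤21, objective 40.
(m,n)=(0,5): 3·0+5·5=25≤28, 4·0+3·5=15≤21, objective 35.
(m,n)=(1,4): 3·1+5·4=23≤28, 4·1+3·4=16≤21, objective 34.
Maximum is 41 at (m,n)=(1,5).

41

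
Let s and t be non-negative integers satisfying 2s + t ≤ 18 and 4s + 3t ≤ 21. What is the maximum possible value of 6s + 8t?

(s,t)=(0,7): 2·0+1·7=7≤18, 4·0+3·7=21≤21, objective 56.
(s,t)=(0,6): 2·0+1·6=6≤18, 4·0+3·6=18≤21, objective 48.
No feasible integer point exceeds 56.

56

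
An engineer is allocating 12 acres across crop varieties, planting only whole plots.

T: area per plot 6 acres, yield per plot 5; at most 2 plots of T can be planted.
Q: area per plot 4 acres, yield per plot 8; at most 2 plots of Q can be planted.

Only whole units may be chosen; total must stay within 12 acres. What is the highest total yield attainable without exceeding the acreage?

2×Q: area 8 ≤ 12, yield 2·8 = 16.
1×T and 1×Q: area 10 ≤ 12, yield 1·5 + 1·8 = 13.
Best is 16.

16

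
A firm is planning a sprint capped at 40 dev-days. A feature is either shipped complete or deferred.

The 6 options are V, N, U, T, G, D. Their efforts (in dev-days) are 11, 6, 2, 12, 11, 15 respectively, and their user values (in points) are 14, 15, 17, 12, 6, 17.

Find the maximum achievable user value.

V + N + U + D: effort 11 + 6 + 2 + 15 = 34 ≤ 40, user value 14 + 15 + 17 + 17 = 63.
N + U + T + D: effort 6 + 2 + 12 + 15 = 35 ≤ 40, user value 15 + 17 + 12 + 17 = 61.
Best is V, N, U, and D with total user value 63.

63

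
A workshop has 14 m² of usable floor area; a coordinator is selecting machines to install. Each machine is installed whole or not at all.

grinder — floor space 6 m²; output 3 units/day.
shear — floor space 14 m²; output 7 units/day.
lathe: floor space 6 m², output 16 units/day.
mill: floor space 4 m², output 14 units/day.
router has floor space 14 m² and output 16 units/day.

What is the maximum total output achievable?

30

grinder + lathe: floor space 6 + 6 = 12 ≤ 14, output 3 + 16 = 19.
lathe + mill: floor space 6 + 4 = 10 ≤ 14, output 16 + 14 = 30.
grinder + mill: floor space 6 + 4 = 10 ≤ 14, output 3 + 14 = 17.
Best is lathe and mill with total output 30.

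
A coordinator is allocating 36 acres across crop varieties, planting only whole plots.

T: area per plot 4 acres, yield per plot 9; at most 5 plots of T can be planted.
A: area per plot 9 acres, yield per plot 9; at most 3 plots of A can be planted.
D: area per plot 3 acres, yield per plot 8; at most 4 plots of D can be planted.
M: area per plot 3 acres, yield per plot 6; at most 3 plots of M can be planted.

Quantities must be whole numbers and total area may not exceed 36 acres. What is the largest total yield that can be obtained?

83

Take 5×T, 4×D, and 1×M: area 35 ≤ 36, yield 5·9 + 4·8 + 1·6 = 83.
D has the best ratio (8/3) and is taken to its limit of 4; remaining capacity is filled optimally with the others.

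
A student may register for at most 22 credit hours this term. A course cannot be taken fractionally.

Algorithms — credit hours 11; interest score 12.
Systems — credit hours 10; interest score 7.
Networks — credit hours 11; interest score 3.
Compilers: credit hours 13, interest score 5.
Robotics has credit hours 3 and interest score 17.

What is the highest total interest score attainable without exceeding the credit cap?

29

Take Algorithms and Robotics: credit hours 11 + 3 = 14 ≤ 22, interest score 12 + 17 = 29.
No other feasible combination does better.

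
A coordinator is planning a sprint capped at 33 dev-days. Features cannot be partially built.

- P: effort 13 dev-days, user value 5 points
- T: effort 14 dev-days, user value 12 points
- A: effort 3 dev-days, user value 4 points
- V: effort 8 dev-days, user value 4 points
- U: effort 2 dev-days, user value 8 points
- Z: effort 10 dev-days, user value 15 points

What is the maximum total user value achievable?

39

Treat it as a binary knapsack problem.
Allowing fractional choices, the relaxed optimum would be about 41.0, but features are indivisible.
T + A + U + Z: effort 14 + 3 + 2 + 10 = 29 ≤ 33, user value 12 + 4 + 8 + 15 = 39.
T + U + Z: effort 14 + 2 + 10 = 26 ≤ 33, user value 12 + 8 + 15 = 35.
Best is T, A, U, and Z with total user value 39.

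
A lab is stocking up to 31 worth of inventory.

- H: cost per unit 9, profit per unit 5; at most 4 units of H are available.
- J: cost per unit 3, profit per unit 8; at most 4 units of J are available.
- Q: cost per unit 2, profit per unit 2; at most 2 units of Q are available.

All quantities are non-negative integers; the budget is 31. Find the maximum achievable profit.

42

J has the best ratio (8/3); taking only J gives at most 4×8 = 32 (stopped by the supply cap of 4).
Mixing does better — 2×H and 4×J: cost 30 ≤ 31, profit 2·5 + 4·8 = 42.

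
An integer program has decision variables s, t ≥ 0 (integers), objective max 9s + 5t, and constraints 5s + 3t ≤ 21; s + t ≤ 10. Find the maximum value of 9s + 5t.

37

(s,t)=(3,2) is feasible, giving 37.
(s,t)=(4,0) is feasible, giving 36.
(s,t)=(2,3) is feasible, giving 33.
The best lattice point is (3,2), giving 37.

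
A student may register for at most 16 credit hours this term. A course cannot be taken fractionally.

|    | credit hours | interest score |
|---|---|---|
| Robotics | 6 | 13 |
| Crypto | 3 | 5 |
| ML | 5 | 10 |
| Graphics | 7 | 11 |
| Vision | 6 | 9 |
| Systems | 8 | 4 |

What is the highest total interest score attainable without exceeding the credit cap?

29

Allowing fractional choices, the relaxed optimum would be about 31.1, but courses are indivisible.
Robotics + Crypto + ML: credit hours 6 + 3 + 5 = 14 ≤ 16, interest score 13 + 5 + 10 = 28.
Robotics + Crypto + Graphics: credit hours 6 + 3 + 7 = 16 ≤ 16, interest score 13 + 5 + 11 = 29.
Best is Robotics, Crypto, and Graphics with total interest score 29.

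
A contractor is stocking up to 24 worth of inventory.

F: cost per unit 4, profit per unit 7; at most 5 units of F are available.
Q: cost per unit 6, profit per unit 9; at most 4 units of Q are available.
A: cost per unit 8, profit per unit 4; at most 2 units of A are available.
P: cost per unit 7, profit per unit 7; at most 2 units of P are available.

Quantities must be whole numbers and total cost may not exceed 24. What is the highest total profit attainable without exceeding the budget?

This is a bounded integer knapsack.
3×F and 2×Q: cost 24 ≤ 24, profit 3·7 + 2·9 = 39.
4×F and 1×Q: cost 22 ≤ 24, profit 4·7 + 1·9 = 37.
Best is 39.

39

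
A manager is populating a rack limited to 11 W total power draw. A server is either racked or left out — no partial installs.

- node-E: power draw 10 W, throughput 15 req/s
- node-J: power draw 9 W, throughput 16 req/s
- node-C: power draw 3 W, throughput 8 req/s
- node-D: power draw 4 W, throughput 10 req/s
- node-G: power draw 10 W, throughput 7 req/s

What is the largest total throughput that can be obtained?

18

This is a 0-1 knapsack instance.
Take node-C and node-D: power draw 3 + 4 = 7 ≤ 11, throughput 8 + 10 = 18.
No other feasible combination does better.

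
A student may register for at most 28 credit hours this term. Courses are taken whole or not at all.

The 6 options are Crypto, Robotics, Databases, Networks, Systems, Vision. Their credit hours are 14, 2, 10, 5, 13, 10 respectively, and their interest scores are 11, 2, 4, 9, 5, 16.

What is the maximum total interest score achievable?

This is a 0-1 knapsack instance.
Allowing fractional choices, the relaxed optimum would be about 35.6, but courses are indivisible.
Networks + Systems + Vision: credit hours 5 + 13 + 10 = 28 ≤ 28, interest score 9 + 5 + 16 = 30.
Databases + Networks + Vision: credit hours 10 + 5 + 10 = 25 ≤ 28, interest score 4 + 9 + 16 = 29.
Robotics + Databases + Networks + Vision: credit hours 2 + 10 + 5 + 10 = 27 ≤ 28, interest score 2 + 4 + 9 + 16 = 31.
Best is Robotics, Databases, Networks, and Vision with total interest score 31.

31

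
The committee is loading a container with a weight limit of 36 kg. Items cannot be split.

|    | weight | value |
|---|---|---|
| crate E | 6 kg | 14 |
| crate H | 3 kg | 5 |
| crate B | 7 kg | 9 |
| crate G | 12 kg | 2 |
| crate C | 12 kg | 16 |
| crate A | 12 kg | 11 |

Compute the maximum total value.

Allowing fractional choices, the relaxed optimum would be about 51.3, but items are indivisible.
crate E + crate H + crate B + crate C: weight 6 + 3 + 7 + 12 = 28 ≤ 36, value 14 + 5 + 9 + 16 = 44.
crate E + crate H + crate C + crate A: weight 6 + 3 + 12 + 12 = 33 ≤ 36, value 14 + 5 + 16 + 11 = 46.
crate E + crate C + crate A: weight 6 + 12 + 12 = 30 ≤ 36, value 14 + 16 + 11 = 41.
Best is crate E, crate H, crate C, and crate A with total value 46.

46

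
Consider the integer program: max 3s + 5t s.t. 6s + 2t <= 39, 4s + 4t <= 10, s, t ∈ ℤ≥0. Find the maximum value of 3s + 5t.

The continuous relaxation peaks at (0, 2.5) with value 12.50; rounding to a feasible lattice point costs some objective.
(s,t)=(0,2): 6·0+2·2=4≤39, 4·0+4·2=8≤10, objective 10.
(s,t)=(1,1): 6·1+2·1=8≤39, 4·1+4·1=8≤10, objective 8.
(s,t)=(0,1): 6·0+2·1=2≤39, 4·0+4·1=4≤10, objective 5.
The best lattice point is (0,2), giving 10.

10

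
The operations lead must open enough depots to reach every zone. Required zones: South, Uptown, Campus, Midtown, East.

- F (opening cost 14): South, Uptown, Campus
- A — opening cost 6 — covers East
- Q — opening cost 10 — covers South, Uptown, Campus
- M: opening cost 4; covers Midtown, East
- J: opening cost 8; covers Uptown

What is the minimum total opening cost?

This is a weighted set-cover instance.
Choose Q and M: together they cover South, Uptown, Campus, Midtown, East — every zone.
Total opening cost: 10 + 4 = 14.
No cover costs less than 14.

14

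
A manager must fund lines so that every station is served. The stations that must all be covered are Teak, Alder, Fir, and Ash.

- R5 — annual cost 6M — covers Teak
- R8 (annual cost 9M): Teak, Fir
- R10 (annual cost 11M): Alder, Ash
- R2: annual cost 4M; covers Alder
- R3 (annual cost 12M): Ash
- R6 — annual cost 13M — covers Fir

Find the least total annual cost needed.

The greedy cost-per-new-station heuristic would pick R2, R8, and R10 for 24, but a cheaper cover exists.
Choose R8 and R10: together they cover Teak, Alder, Fir, Ash — every station.
Total annual cost: 9 + 11 = 20.
No cover costs less than 20.

20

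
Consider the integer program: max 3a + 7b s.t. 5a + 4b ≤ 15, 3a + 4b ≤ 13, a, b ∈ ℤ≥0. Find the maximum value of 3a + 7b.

(a,b)=(0,3) is feasible, giving 21.
(a,b)=(1,2) is feasible, giving 17.
(a,b)=(0,2) is feasible, giving 14.
The best lattice point is (0,3), giving 21.

21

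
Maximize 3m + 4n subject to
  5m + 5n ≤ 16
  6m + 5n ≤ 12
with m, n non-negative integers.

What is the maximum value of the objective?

8

The continuous relaxation peaks at (0, 2.4) with value 9.60; rounding to a feasible lattice point costs some objective.
(m,n)=(0,2) is feasible, giving 8.
(m,n)=(1,1) is feasible, giving 7.
The best lattice point is (0,2), giving 8.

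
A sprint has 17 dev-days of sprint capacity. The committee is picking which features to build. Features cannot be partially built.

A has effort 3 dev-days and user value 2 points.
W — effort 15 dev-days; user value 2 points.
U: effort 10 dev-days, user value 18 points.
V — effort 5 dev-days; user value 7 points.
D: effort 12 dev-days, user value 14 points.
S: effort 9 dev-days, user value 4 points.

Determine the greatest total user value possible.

This is an integer program with binary decision variables.
V + D: effort 5 + 12 = 17 ≤ 17, user value 7 + 14 = 21.
A + U: effort 3 + 10 = 13 ≤ 17, user value 2 + 18 = 20.
U + V: effort 10 + 5 = 15 ≤ 17, user value 18 + 7 = 25.
Best is U and V with total user value 25.

25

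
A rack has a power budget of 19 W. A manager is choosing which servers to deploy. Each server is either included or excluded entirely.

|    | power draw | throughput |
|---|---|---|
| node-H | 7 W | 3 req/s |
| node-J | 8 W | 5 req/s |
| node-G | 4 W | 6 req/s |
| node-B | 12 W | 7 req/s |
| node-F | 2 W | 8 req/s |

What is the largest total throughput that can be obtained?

node-G + node-B + node-F: power draw 4 + 12 + 2 = 18 ≤ 19, throughput 6 + 7 + 8 = 21.
node-H + node-G + node-F: power draw 7 + 4 + 2 = 13 ≤ 19, throughput 3 + 6 + 8 = 17.
node-J + node-G + node-F: power draw 8 + 4 + 2 = 14 ≤ 19, throughput 5 + 6 + 8 = 19.
Best is node-G, node-B, and node-F with total throughput 21.

21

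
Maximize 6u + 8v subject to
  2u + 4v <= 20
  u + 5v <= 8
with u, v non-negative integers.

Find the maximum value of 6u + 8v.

48

(u,v)=(8,0) is feasible, giving 48.
(u,v)=(7,0) is feasible, giving 42.
Maximum is 48 at (u,v)=(8,0).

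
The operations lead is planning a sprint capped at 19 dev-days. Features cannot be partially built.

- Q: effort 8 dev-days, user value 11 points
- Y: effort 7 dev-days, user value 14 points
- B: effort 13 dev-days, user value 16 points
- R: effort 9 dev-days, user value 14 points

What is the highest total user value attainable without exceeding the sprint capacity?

Q + Y: effort 8 + 7 = 15 ≤ 19, user value 11 + 14 = 25.
Q + R: effort 8 + 9 = 17 ≤ 19, user value 11 + 14 = 25.
Y + R: effort 7 + 9 = 16 ≤ 19, user value 14 + 14 = 28.
Best is Y and R with total user value 28.

28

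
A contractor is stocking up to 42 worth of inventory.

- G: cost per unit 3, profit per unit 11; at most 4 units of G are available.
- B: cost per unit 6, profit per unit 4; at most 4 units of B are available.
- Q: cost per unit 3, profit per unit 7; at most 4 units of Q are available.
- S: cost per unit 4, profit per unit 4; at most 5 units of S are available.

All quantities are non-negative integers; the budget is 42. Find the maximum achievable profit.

4×G, 1×B, 4×Q, and 3×S: cost 42 ≤ 42, profit 4·11 + 1·4 + 4·7 + 3·4 = 88.
4×G, 4×Q, and 4×S: cost 40 ≤ 42, profit 4·11 + 4·7 + 4·4 = 88.
Best is 88.

88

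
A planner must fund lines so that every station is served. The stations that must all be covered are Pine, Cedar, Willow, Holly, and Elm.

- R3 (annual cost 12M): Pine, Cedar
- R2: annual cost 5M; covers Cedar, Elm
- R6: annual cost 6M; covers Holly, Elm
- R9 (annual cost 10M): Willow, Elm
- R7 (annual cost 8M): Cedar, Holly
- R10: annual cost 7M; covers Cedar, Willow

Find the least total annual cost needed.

This is an integer covering problem.
The greedy cost-per-new-station heuristic would pick R2, R6, R10, and R3 for 30, but a cheaper cover exists.
Choose R3, R6, and R10: together they cover Pine, Cedar, Willow, Holly, Elm — every station.
Total annual cost: 12 + 6 + 7 = 25.
No cover costs less than 25.

25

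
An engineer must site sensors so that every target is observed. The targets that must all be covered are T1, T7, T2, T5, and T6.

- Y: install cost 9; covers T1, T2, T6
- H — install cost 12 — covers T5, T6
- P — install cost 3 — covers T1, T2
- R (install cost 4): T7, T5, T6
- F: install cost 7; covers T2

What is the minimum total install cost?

7

Choose P and R: together they cover T1, T7, T2, T5, T6 — every target.
Total install cost: 3 + 4 = 7.
No cover costs less than 7.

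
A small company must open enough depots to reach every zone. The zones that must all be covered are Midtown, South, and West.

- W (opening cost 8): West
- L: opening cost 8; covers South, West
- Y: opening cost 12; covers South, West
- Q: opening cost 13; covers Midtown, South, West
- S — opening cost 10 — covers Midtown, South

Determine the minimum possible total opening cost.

13

The greedy cost-per-new-zone heuristic would pick L and S for 18, but a cheaper cover exists.
Q alone covers Midtown, South, West — every zone.
Total opening cost: 13.
No cover costs less than 13.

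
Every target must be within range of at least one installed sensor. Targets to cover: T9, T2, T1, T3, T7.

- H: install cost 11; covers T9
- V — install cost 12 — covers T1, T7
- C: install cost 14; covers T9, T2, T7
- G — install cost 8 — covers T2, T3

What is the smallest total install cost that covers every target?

Choose H, V, and G: together they cover T9, T2, T1, T3, T7 — every target.
Total install cost: 11 + 12 + 8 = 31.
No cover costs less than 31.

31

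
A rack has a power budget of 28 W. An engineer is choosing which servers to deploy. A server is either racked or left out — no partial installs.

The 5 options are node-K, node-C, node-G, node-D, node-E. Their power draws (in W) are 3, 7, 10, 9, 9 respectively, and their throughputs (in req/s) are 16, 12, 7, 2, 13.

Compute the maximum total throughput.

Take node-K, node-C, node-D, and node-E: power draw 3 + 7 + 9 + 9 = 28 ≤ 28, throughput 16 + 12 + 2 + 13 = 43.
No other feasible combination does better.

43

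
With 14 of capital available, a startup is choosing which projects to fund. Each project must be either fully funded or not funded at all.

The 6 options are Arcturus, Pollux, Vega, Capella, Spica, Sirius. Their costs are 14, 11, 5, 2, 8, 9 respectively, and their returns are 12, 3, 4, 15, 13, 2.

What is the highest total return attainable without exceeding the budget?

Take Capella and Spica: cost 2 + 8 = 10 ≤ 14, return 15 + 13 = 28.
No other feasible combination does better.

28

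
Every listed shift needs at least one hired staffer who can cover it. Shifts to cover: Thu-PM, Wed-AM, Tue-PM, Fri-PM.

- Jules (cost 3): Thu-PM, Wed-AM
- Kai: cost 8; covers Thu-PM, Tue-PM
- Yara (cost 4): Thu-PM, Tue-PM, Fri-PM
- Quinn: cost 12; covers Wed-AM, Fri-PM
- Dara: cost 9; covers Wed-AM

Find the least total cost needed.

Choose Jules and Yara: together they cover Thu-PM, Wed-AM, Tue-PM, Fri-PM — every shift.
Total cost: 3 + 4 = 7.
No cover costs less than 7.

7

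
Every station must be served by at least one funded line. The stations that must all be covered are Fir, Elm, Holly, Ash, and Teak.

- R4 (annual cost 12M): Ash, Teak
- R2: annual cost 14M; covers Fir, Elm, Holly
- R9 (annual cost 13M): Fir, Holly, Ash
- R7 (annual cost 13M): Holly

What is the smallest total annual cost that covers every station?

Choose R4 and R2: together they cover Fir, Elm, Holly, Ash, Teak — every station.
Total annual cost: 12 + 14 = 26.

26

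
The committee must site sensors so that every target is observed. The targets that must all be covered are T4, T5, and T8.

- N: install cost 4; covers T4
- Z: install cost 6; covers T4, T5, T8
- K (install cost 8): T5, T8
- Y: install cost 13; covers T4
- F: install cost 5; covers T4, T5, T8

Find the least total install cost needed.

F alone covers T4, T5, T8 — every target.
Total install cost: 5.
No cover costs less than 5.

5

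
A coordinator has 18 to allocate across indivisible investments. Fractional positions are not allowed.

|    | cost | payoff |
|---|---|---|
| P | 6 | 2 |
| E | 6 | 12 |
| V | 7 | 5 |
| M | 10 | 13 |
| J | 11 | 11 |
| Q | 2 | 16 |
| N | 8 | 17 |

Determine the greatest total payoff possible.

Treat it as a binary knapsack problem.
E + Q + N: cost 6 + 2 + 8 = 16 ≤ 18, payoff 12 + 16 + 17 = 45.
E + M + Q: cost 6 + 10 + 2 = 18 ≤ 18, payoff 12 + 13 + 16 = 41.
Best is E, Q, and N with total payoff 45.

45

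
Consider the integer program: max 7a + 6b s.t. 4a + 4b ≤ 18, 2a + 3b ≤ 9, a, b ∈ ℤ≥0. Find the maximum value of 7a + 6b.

Relaxing integrality, the LP optimum is 31.50 at (a,b) = (4.5, 0), which is not an integer point.
(a,b)=(4,0): 4·4+4·0=16≤18, 2·4+3·0=8≤9, objective 28.
(a,b)=(3,1): 4·3+4·1=16≤18, 2·3+3·1=9≤9, objective 27.
The best lattice point is (4,0), giving 28.

28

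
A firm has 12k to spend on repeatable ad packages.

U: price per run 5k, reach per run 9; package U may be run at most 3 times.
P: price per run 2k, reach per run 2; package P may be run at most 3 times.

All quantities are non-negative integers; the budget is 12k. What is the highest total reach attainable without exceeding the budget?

20

2×U: price 10 ≤ 12, reach 2·9 = 18.
2×U and 1×P: price 12 ≤ 12, reach 2·9 + 1·2 = 20.
Best is 20.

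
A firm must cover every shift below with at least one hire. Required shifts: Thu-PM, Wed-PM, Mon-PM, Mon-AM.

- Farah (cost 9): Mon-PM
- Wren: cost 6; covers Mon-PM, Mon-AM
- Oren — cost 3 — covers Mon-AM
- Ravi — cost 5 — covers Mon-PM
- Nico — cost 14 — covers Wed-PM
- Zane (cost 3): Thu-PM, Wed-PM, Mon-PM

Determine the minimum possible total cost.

This is a weighted set-cover instance.
Choose Oren and Zane: together they cover Thu-PM, Wed-PM, Mon-PM, Mon-AM — every shift.
Total cost: 3 + 3 = 6.
No cover costs less than 6.

6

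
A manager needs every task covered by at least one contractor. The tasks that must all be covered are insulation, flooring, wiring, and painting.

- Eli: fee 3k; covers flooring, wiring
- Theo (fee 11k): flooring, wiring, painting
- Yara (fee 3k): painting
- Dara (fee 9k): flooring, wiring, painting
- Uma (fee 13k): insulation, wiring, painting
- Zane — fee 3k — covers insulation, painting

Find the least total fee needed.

6

Choose Eli and Zane: together they cover insulation, flooring, wiring, painting — every task.
Total fee: 3 + 3 = 6.
No cover costs less than 6.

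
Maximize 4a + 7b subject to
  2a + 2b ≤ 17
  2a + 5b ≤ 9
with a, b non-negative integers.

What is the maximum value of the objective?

16

(a,b)=(4,0) is feasible, giving 16.
(a,b)=(3,0) is feasible, giving 12.
Maximum is 16 at (a,b)=(4,0).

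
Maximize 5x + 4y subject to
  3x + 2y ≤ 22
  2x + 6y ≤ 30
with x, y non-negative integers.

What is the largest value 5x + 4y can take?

38

The continuous relaxation peaks at (5.14, 3.29) with value 38.86; rounding to a feasible lattice point costs some objective.
(x,y)=(6,2): 3·6+2·2=22≤22, 2·6+6·2=24≤30, objective 38.
(x,y)=(5,3): 3·5+2·3=21≤22, 2·5+6·3=28≤30, objective 37.
No feasible integer point exceeds 38.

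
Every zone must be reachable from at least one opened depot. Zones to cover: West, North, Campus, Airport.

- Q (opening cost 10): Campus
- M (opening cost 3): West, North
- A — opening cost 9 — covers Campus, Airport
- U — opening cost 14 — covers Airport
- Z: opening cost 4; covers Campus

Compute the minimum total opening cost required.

The greedy cost-per-new-zone heuristic would pick M, Z, and A for 16, but a cheaper cover exists.
Choose M and A: together they cover West, North, Campus, Airport — every zone.
Total opening cost: 3 + 9 = 12.
No cover costs less than 12.

12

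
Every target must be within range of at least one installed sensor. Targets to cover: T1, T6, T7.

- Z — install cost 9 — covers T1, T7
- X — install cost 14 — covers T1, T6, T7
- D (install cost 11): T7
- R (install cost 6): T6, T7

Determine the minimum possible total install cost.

14

This is an integer covering problem.
The greedy cost-per-new-target heuristic would pick R and Z for 15, but a cheaper cover exists.
X alone covers T1, T6, T7 — every target.
Total install cost: 14.
No cover costs less than 14.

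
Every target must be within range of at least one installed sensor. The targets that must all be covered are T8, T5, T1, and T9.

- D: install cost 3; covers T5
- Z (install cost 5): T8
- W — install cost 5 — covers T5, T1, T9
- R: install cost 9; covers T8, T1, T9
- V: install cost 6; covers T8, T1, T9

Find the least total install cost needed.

9

The greedy cost-per-new-target heuristic would pick W and Z for 10, but a cheaper cover exists.
Choose D and V: together they cover T8, T5, T1, T9 — every target.
Total install cost: 3 + 6 = 9.
No cover costs less than 9.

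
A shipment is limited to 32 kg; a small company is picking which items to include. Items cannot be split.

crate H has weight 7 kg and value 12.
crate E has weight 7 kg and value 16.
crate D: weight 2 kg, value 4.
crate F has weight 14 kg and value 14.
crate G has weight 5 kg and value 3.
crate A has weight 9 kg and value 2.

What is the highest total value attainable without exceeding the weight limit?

crate H + crate E + crate F: weight 7 + 7 + 14 = 28 ≤ 32, value 12 + 16 + 14 = 42.
crate H + crate E + crate D + crate F: weight 7 + 7 + 2 + 14 = 30 ≤ 32, value 12 + 16 + 4 + 14 = 46.
Best is crate H, crate E, crate D, and crate F with total value 46.

46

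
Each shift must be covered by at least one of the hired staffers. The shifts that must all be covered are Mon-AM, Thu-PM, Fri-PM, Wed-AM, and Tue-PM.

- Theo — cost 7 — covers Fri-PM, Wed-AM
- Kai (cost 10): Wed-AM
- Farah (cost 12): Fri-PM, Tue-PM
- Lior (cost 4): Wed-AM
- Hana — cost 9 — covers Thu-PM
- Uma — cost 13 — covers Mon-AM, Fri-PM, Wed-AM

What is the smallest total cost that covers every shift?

The greedy cost-per-new-shift heuristic would pick Theo, Hana, Farah, and Uma for 41, but a cheaper cover exists.
Choose Farah, Hana, and Uma: together they cover Mon-AM, Thu-PM, Fri-PM, Wed-AM, Tue-PM — every shift.
Total cost: 12 + 9 + 13 = 34.
No cover costs less than 34.

34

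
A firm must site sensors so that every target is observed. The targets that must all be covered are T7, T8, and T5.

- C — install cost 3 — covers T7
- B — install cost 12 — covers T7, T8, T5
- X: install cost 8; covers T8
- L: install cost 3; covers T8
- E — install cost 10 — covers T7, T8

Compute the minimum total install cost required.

12

This is a weighted set-cover instance.
The greedy cost-per-new-target heuristic would pick C, L, and B for 18, but a cheaper cover exists.
B alone covers T7, T8, T5 — every target.
Total install cost: 12.
No cover costs less than 12.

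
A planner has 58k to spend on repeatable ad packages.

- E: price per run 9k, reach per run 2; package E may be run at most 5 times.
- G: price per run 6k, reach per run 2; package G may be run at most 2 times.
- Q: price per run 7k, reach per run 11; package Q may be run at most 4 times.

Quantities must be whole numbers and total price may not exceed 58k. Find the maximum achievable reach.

52

Q has the best ratio (11/7); taking only Q gives at most 4×11 = 44 (stopped by the supply cap of 4).
Mixing does better — 2×E, 2×G, and 4×Q: price 58 ≤ 58, reach 2·2 + 2·2 + 4·11 = 52.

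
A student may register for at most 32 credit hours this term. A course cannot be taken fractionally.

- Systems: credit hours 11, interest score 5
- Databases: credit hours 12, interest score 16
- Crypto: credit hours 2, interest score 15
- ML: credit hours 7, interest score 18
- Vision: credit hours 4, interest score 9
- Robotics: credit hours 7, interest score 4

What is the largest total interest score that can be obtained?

Databases + Crypto + ML + Vision: credit hours 12 + 2 + 7 + 4 = 25 ≤ 32, interest score 16 + 15 + 18 + 9 = 58.
Databases + Crypto + ML + Vision + Robotics: credit hours 12 + 2 + 7 + 4 + 7 = 32 ≤ 32, interest score 16 + 15 + 18 + 9 + 4 = 62.
Best is Databases, Crypto, ML, Vision, and Robotics with total interest score 62.

62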